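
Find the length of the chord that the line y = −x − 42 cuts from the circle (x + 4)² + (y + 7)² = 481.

√2

From the line, y = −x − 42. Substituting:
2x² + 78x + 760 = 0  ⟹  x² + 39x + 380 = 0
x = −19 or x = −20, giving (−19, −23) and (−20, −22).
Chord length = distance between (−19, −23) and (−20, −22) = √2 = √2.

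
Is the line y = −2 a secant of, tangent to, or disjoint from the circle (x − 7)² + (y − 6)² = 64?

Substituting the line into the circle gives x² − 14x + 49 = 0.
Δ = 196 − 196 = 0.
A repeated root: the line is tangent.

tangent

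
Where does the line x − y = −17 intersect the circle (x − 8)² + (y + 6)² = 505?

(−11, 6) and (−4, 13)

Substitute y = x + 17:
2x² + 30x + 88 = 0  ⟹  x² + 15x + 44 = 0
x = −4 or x = −11, giving (−4, 13) and (−11, 6).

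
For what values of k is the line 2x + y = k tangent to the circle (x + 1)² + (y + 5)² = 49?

k = −7 ± 7√5

Tangency holds when the distance from the centre (−1, −5) to the line equals the radius 7:
|2·(−1) + 1·(−5) − k| / √5 = 7
|k − (−7)| = 7√5.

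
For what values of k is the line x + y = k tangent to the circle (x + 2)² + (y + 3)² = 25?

k = −5 ± 5√2

For a tangent, require d(centre, line) = r = 5.
|1·(−2) + 1·(−3) − k| / √2 = 5
|k − (−5)| = 5√2.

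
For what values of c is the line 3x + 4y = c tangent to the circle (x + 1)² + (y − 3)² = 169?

c = −56 or c = 74

The line touches the circle iff its distance from (−1, 3) is 13:
|3·(−1) + 4·3 − c| / √25 = 13
|c − (9)| = 13·5, so c = 74 or c = −56.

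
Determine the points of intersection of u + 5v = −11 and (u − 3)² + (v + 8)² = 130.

Substitute v = (−11 − u)/5:
26u² − 208u − 2184 = 0  ⟹  u² − 8u − 84 = 0
u = 14 or u = −6, giving (14, −5) and (−6, −1).

(−6, −1) and (14, −5)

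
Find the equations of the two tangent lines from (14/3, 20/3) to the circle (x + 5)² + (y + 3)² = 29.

2x − 5y = −24 and 5x − 2y = 10

Let a tangent through (14/3, 20/3) have slope m. Its distance from (−5, −3) must equal √29:
(−29/3m − (−29/3))² = 29(m² + 1)
10m² − 29m + 10 = 0, so m = 2/5 or m = 5/2.
Through (14/3, 20/3) these give 2x − 5y = −24 and 5x − 2y = 10.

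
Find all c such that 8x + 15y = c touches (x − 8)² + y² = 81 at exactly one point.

c = −89 or c = 217

For a tangent, require d(centre, line) = r = 9.
|8·8 + 15·0 − c| / √289 = 9
|c − (64)| = 9·17, so c = 217 or c = −89.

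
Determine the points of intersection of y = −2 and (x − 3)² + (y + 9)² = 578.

(−20, −2) and (26, −2)

Express y = −2 and substitute into the circle:
x² − 6x − 520 = 0
x = 26 or x = −20, giving (26, −2) and (−20, −2).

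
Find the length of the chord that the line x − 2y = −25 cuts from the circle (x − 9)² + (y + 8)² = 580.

8√5

Centre (9, −8), r² = 580. Perpendicular distance d from centre to line = |50| / √5 = 50/√5.
Half the chord is √(r² − d²) = √(80), so the full chord is 8√5.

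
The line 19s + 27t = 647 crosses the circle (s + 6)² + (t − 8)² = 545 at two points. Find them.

Express t = (647 − 19s)/27 and substitute into the circle:
1090s² − 7630s − 185300 = 0  ⟹  s² − 7s − 170 = 0
s = 17 or s = −10, giving (17, 12) and (−10, 31).

(−10, 31) and (17, 12)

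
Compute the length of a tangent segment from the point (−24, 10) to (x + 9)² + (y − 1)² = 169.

√137

The centre is (−9, 1) and r = 13. The square of the distance from P to the centre is 225 + 81 = 306.
By the tangent–radius right angle, tangent length = √(|PO|² − r²) = √137.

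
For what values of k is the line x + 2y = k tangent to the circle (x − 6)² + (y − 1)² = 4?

k = 8 ± 2√5

The line touches the circle iff its distance from (6, 1) is 2:
|1·6 + 2·1 − k| / √5 = 2
|k − (8)| = 2√5.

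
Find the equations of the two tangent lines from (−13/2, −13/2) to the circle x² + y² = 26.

Write the tangent as mx − y + (−13/2 − m·(−13/2)) = 0 and set its distance from the centre to √26:
[m·(13/2) − (13/2)]² = 26(m² + 1)
5m² − 26m + 5 = 0, so m = 1/5 or m = 5.
With m = 1/5: x − 5y = 26. With m = 5: 5x − y = −26.

x − 5y = 26 and 5x − y = −26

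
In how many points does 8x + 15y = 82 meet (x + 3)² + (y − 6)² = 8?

2

d² = (8·(−3) + 15·6 − (82))²/289 = 256/289; r² = 8.
Since d² < r², the line cuts the circle twice.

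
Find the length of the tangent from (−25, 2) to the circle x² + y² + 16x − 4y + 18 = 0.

The centre is (−8, 2) and r = 5√2. The square of the distance from P to the centre is 289 + 0 = 289.
Power of the point: PT² = |PO|² − r² = 239, so PT = √239.

√239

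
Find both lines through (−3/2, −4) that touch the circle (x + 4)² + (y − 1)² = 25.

y = −4 and 4x − 3y = 6

Write the tangent as mx − y + (−4 − m·(−3/2)) = 0 and set its distance from the centre to 5:
(−5/2m − (5))² = 25(m² + 1)
3m² − 4m = 0, so m = 0 or m = 4/3.
With m = 0: y = −4. With m = 4/3: 4x − 3y = 6.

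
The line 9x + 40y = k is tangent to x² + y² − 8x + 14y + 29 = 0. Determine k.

k = −490 or k = 2

The line touches the circle iff its distance from (4, −7) is 6:
|9·4 + 40·(−7) − k| / √1681 = 6
|k − (−244)| = 6·41, so k = 2 or k = −490.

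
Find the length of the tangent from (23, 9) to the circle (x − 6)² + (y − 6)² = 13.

The centre is (6, 6) and r = √13. The square of the distance from P to the centre is 289 + 9 = 298.
The tangent meets the radius at right angles, so tangent² = |PO|² − r² = 298 − 13 = 285.

√285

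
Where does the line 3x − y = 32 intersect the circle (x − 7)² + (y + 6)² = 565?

Substitute y = 3x − 32:
10x² − 170x + 160 = 0  ⟹  x² − 17x + 16 = 0
x = 16 or x = 1, giving (16, 16) and (1, −29).

(1, −29) and (16, 16)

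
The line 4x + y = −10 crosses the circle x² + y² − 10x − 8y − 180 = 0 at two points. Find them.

From the line, y = −4x − 10. Substituting:
17x² + 102x = 0  ⟹  x² + 6x = 0
x = 0 or x = −6, giving (0, −10) and (−6, 14).

(−6, 14) and (0, −10)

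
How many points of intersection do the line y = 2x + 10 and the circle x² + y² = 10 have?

Substituting the line into the circle gives 5x² + 40x + 90 = 0.
Discriminant = (40)² − 4·5·(90) = −200 < 0.
No real roots: the line does not meet the circle.

0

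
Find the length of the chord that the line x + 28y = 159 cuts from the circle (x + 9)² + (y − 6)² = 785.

From the line, y = (159 − x)/28. Substituting:
785x² + 14130x − 551855 = 0  ⟹  x² + 18x − 703 = 0
x = 19 or x = −37, giving (19, 5) and (−37, 7).
Chord length = distance between (19, 5) and (−37, 7) = √3140 = 2√785.

2√785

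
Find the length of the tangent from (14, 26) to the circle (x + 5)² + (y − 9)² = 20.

3√70

With centre O = (−5, 9), |OP|² = 650 and r² = 20.
By the tangent–radius right angle, tangent length = √(|PO|² − r²) = √630 = 3√70.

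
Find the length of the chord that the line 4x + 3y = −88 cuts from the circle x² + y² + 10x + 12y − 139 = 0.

Centre (−5, −6), r² = 200. Perpendicular distance d from centre to line = |50| / √25 = 50/√25.
Half the chord is √(r² − d²) = √(100), so the full chord is 20.

20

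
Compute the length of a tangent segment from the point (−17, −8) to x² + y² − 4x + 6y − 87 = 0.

Centre (2, −3), r² = 100. |PO|² = (−19)² + (−5)² = 386.
By the tangent–radius right angle, tangent length = √(|PO|² − r²) = √286.

√286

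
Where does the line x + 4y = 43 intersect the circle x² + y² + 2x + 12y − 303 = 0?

Substitute y = (43 − x)/4:
17x² − 102x − 935 = 0  ⟹  x² − 6x − 55 = 0
x = 11 or x = −5, giving (11, 8) and (−5, 12).

(−5, 12) and (11, 8)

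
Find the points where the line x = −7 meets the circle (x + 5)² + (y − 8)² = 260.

The line gives x = −7. Substituting into the circle:
y² − 16y − 192 = 0
y = 24 or y = −8, giving (−7, 24) and (−7, −8).

(−7, −8) and (−7, 24)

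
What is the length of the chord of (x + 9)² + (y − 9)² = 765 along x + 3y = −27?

Express y = (−27 − x)/3 and substitute into the circle:
10x² + 270x − 3240 = 0  ⟹  x² + 27x − 324 = 0
x = 9 or x = −36, giving (9, −12) and (−36, 3).
Chord length = distance between (9, −12) and (−36, 3) = √2250 = 15√10.

15√10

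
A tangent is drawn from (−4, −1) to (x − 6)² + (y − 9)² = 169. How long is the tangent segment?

Centre (6, 9), r² = 169. |PO|² = (−10)² + (−10)² = 200.
Power of the point: PT² = |PO|² − r² = 31, so PT = √31.

√31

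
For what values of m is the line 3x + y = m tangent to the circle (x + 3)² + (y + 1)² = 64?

m = −10 ± 8√10

Tangency holds when the distance from the centre (−3, −1) to the line equals the radius 8:
|3·(−3) + 1·(−1) − m| / √10 = 8
|m − (−10)| = 8√10.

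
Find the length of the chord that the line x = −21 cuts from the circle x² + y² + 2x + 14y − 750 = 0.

Centre (−1, −7), r² = 800. Perpendicular distance d from centre to line = |20| / √1 = 20.
Half the chord is √(r² − d²) = √(400), so the full chord is 40.

40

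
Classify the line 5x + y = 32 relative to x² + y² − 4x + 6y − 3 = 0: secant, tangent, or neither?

Substituting the line into the circle gives 26x² − 354x + 1213 = 0.
Discriminant = (−354)² − 4·26·(1213) = −836 < 0.
No real roots: the line does not meet the circle.

neither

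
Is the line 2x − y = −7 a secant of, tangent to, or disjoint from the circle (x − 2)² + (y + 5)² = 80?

secant

Substituting the line into the circle gives 5x² + 44x + 68 = 0.
Discriminant = (44)² − 4·5·(68) = 576 > 0.
Two real roots: the line is a secant.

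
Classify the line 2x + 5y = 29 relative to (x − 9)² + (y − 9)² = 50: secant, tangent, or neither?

d² = (2·9 + 5·9 − (29))²/29 = 1156/29; r² = 50.
Since d² < r², the line cuts the circle twice.

secant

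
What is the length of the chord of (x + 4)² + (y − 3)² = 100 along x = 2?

The line gives x = 2. Substituting into the circle:
y² − 6y − 55 = 0
y = 11 or y = −5, giving (2, 11) and (2, −5).
Chord length = distance between (2, 11) and (2, −5) = √256 = 16.

16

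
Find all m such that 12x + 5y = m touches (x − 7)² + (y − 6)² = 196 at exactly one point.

m = −68 or m = 296

For a tangent, require d(centre, line) = r = 14.
|12·7 + 5·6 − m| / √169 = 14
|m − (114)| = 14·13, so m = 296 or m = −68.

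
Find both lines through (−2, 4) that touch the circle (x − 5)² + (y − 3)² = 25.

Write the tangent as mx − y + (4 − m·(−2)) = 0 and set its distance from the centre to 5:
(7m − (−1))² = 25(m² + 1)
12m² + 7m − 12 = 0, so m = 3/4 or m = −4/3.
Through (−2, 4) these give 3x − 4y = −22 and 4x + 3y = 4.

3x − 4y = −22 and 4x + 3y = 4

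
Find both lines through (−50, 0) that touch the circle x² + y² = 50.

A line y − (0) = m(x − (−50)) is tangent when its distance from (0, 0) is 5√2:
[m·(50) − (0)]² = 50(m² + 1)
49m² − 1 = 0, so m = −1/7 or m = 1/7.
With m = −1/7: x + 7y = −50. With m = 1/7: x − 7y = −50.

x + 7y = −50 and x − 7y = −50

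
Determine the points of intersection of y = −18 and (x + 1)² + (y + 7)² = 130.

Express y = −18 and substitute into the circle:
x² + 2x − 8 = 0
x = 2 or x = −4, giving (2, −18) and (−4, −18).

(−4, −18) and (2, −18)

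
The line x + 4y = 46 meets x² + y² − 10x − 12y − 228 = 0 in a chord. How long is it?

Express y = (46 − x)/4 and substitute into the circle:
17x² − 204x − 3740 = 0  ⟹  x² − 12x − 220 = 0
x = 22 or x = −10, giving (22, 6) and (−10, 14).
|(22, 6) − (−10, 14)| = √((32)² + (−8)²) = 8√17.

8√17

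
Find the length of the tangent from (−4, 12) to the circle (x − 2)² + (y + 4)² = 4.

With centre O = (2, −4), |OP|² = 292 and r² = 4.
Power of the point: PT² = |PO|² − r² = 288, so PT = 12√2.

12√2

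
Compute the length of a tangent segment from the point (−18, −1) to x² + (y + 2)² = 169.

Centre (0, −2), r² = 169. |PO|² = (−18)² + (1)² = 325.
By the tangent–radius right angle, tangent length = √(|PO|² − r²) = √156 = 2√39.

2√39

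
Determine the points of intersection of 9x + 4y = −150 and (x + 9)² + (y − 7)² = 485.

(−26, 21) and (−10, −15)

From the line, y = (−150 − 9x)/4. Substituting:
97x² + 3492x + 25220 = 0  ⟹  x² + 36x + 260 = 0
x = −10 or x = −26, giving (−10, −15) and (−26, 21).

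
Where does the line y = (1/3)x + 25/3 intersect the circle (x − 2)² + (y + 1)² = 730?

(−25, 0) and (23, 16)

From the line, y = (25 + x)/3. Substituting:
10x² + 20x − 5750 = 0  ⟹  x² + 2x − 575 = 0
x = 23 or x = −25, giving (23, 16) and (−25, 0).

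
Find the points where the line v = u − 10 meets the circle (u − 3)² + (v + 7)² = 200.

From the line, v = u − 10. Substituting:
2u² − 12u − 182 = 0  ⟹  u² − 6u − 91 = 0
u = 13 or u = −7, giving (13, 3) and (−7, −17).

(−7, −17) and (13, 3)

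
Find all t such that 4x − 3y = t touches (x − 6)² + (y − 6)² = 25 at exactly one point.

For a tangent, require d(centre, line) = r = 5.
|4·6 − 3·6 − t| / √25 = 5
|t − (6)| = 5·5, so t = 31 or t = −19.

t = −19 or t = 31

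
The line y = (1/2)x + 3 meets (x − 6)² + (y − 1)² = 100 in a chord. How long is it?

The distance from (6, 1) to the line is 10/√5, and r² = 100.
Half the chord is √(r² − d²) = √(80), so the full chord is 8√5.

8√5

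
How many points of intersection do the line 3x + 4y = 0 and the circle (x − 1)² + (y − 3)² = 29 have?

Substituting the line into the circle gives 25x² + 40x − 304 = 0.
Discriminant = (40)² − 4·25·(−304) = 32000 > 0.
Two real roots: the line is a secant.

2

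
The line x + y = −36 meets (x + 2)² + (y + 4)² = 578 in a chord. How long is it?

16√2

Centre (−2, −4), r² = 578. Perpendicular distance d from centre to line = |30| / √2 = 30/√2.
Half the chord is √(r² − d²) = √(128), so the full chord is 16√2.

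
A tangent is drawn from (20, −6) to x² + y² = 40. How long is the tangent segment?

With centre O = (0, 0), |OP|² = 436 and r² = 40.
Power of the point: PT² = |PO|² − r² = 396, so PT = 6√11.

6√11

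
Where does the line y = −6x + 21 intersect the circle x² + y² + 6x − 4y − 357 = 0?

(0, 21) and (6, −15)

From the line, y = −6x + 21. Substituting:
37x² − 222x = 0  ⟹  x² − 6x = 0
x = 6 or x = 0, giving (6, −15) and (0, 21).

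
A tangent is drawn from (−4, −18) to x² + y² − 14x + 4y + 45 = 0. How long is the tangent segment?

3√41

Centre (7, −2), r² = 8. |PO|² = (−11)² + (−16)² = 377.
The tangent meets the radius at right angles, so tangent² = |PO|² − r² = 377 − 8 = 369.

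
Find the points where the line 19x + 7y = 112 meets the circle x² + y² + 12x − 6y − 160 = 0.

From the line, y = (112 − 19x)/7. Substituting:
410x² − 2870x = 0  ⟹  x² − 7x = 0
x = 7 or x = 0, giving (7, −3) and (0, 16).

(0, 16) and (7, −3)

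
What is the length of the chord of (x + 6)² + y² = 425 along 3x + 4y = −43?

40

Express y = (−43 − 3x)/4 and substitute into the circle:
25x² + 450x − 4375 = 0  ⟹  x² + 18x − 175 = 0
x = 7 or x = −25, giving (7, −16) and (−25, 8).
|(7, −16) − (−25, 8)| = √((32)² + (−24)²) = 40.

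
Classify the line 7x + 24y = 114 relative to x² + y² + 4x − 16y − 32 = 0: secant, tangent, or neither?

secant

d² = (7·(−2) + 24·8 − (114))²/625 = 4096/625; r² = 100.
Since d² < r², the line cuts the circle twice.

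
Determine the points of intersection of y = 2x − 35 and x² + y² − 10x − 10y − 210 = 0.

(13, −9) and (21, 7)

Substitute y = 2x − 35:
5x² − 170x + 1365 = 0  ⟹  x² − 34x + 273 = 0
x = 21 or x = 13, giving (21, 7) and (13, −9).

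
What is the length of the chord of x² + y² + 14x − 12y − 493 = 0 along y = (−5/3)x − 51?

From the line, y = (−153 − 5x)/3. Substituting:
34x² + 1836x + 24480 = 0  ⟹  x² + 54x + 720 = 0
x = −24 or x = −30, giving (−24, −11) and (−30, −1).
Chord length = distance between (−24, −11) and (−30, −1) = √136 = 2√34.

2√34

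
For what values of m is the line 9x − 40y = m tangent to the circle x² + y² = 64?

m = −328 or m = 328

The line touches the circle iff its distance from (0, 0) is 8:
|9·0 − 40·0 − m| / √1681 = 8
|m| = 8·41, so m = 328 or m = −328.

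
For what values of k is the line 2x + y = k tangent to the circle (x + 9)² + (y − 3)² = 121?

k = −15 ± 11√5

The line touches the circle iff its distance from (−9, 3) is 11:
|2·(−9) + 1·3 − k| / √5 = 11
|k − (−15)| = 11√5.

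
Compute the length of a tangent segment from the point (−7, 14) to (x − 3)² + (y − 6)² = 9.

√155

With centre O = (3, 6), |OP|² = 164 and r² = 9.
Power of the point: PT² = |PO|² − r² = 155, so PT = √155.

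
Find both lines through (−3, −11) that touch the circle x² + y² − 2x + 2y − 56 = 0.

A line y − (−11) = m(x − (−3)) is tangent when its distance from (1, −1) is √58:
(4m − (10))² = 58(m² + 1)
21m² + 40m − 21 = 0, so m = 3/7 or m = −7/3.
With m = 3/7: 3x − 7y = 68. With m = −7/3: 7x + 3y = −54.

3x − 7y = 68 and 7x + 3y = −54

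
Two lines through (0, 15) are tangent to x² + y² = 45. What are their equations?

2x + y = 15 and 2x − y = −15

Write the tangent as mx − y + (15 − m·(0)) = 0 and set its distance from the centre to 3√5:
[m·(0) − (−15)]² = 45(m² + 1)
m² − 4 = 0, so m = −2 or m = 2.
Through (0, 15) these give 2x + y = 15 and 2x − y = −15.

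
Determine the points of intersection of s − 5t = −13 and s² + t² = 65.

(−8, 1) and (7, 4)

Substitute t = (13 + s)/5:
26s² + 26s − 1456 = 0  ⟹  s² + s − 56 = 0
s = 7 or s = −8, giving (7, 4) and (−8, 1).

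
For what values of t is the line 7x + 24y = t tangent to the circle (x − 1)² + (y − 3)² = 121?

The line touches the circle iff its distance from (1, 3) is 11:
|7·1 + 24·3 − t| / √625 = 11
|t − (79)| = 11·25, so t = 354 or t = −196.

t = −196 or t = 354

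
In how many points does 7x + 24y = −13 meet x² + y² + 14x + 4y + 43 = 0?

0

d² = (7·(−7) + 24·(−2) − (−13))²/625 = 7056/625; r² = 10.
Since d² > r², the line lies outside the circle.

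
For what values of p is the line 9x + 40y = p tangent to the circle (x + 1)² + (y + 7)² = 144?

p = −781 or p = 203

For a tangent, require d(centre, line) = r = 12.
|9·(−1) + 40·(−7) − p| / √1681 = 12
|p − (−289)| = 12·41, so p = 203 or p = −781.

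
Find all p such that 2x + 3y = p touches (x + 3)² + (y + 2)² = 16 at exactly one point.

Tangency holds when the distance from the centre (−3, −2) to the line equals the radius 4:
|2·(−3) + 3·(−2) − p| / √13 = 4
|p − (−12)| = 4√13.

p = −12 ± 4√13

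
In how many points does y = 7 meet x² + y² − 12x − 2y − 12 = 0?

Substituting the line into the circle gives x² − 12x + 23 = 0.
Discriminant = (−12)² − 4·1·(23) = 52 > 0.
Two real roots: the line is a secant.

2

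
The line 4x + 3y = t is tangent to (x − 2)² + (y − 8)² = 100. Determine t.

The line touches the circle iff its distance from (2, 8) is 10:
|4·2 + 3·8 − t| / √25 = 10
|t − (32)| = 10·5, so t = 82 or t = −18.

t = −18 or t = 82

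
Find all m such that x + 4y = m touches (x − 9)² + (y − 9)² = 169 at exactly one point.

m = 45 ± 13√17

For a tangent, require d(centre, line) = r = 13.
|1·9 + 4·9 − m| / √17 = 13
|m − (45)| = 13√17.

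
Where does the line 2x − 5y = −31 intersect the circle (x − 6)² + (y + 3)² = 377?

From the line, y = (31 + 2x)/5. Substituting:
29x² − 116x − 6409 = 0  ⟹  x² − 4x − 221 = 0
x = 17 or x = −13, giving (17, 13) and (−13, 1).

(−13, 1) and (17, 13)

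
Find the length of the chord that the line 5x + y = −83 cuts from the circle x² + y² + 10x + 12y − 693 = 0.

Substitute y = −5x − 83:
26x² + 780x + 5200 = 0  ⟹  x² + 30x + 200 = 0
x = −10 or x = −20, giving (−10, −33) and (−20, 17).
|(−10, −33) − (−20, 17)| = √((10)² + (−50)²) = 10√26.

10√26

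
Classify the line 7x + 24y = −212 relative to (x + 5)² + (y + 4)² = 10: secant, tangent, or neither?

neither

Substituting the line into the circle gives 625x² + 7384x + 22096 = 0.
Δ = 54523456 − 55240000 = −716544.
No real roots: the line does not meet the circle.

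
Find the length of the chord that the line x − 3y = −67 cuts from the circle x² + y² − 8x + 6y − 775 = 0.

Express y = (67 + x)/3 and substitute into the circle:
10x² + 80x − 1280 = 0  ⟹  x² + 8x − 128 = 0
x = 8 or x = −16, giving (8, 25) and (−16, 17).
Chord length = distance between (8, 25) and (−16, 17) = √640 = 8√10.

8√10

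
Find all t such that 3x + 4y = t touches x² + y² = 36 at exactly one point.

Tangency holds when the distance from the centre (0, 0) to the line equals the radius 6:
|3·0 + 4·0 − t| / √25 = 6
|t| = 6·5, so t = 30 or t = −30.

t = −30 or t = 30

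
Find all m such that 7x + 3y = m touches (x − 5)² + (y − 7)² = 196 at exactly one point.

For a tangent, require d(centre, line) = r = 14.
|7·5 + 3·7 − m| / √58 = 14
|m − (56)| = 14√58.

m = 56 ± 14√58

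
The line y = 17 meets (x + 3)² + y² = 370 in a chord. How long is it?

18

From the line, y = 17. Substituting:
x² + 6x − 72 = 0
x = 6 or x = −12, giving (6, 17) and (−12, 17).
|(6, 17) − (−12, 17)| = √((18)² + (0)²) = 18.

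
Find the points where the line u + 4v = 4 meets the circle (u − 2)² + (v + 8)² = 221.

(−8, 3) and (16, −3)

Substitute v = (4 − u)/4:
17u² − 136u − 2176 = 0  ⟹  u² − 8u − 128 = 0
u = 16 or u = −8, giving (16, −3) and (−8, 3).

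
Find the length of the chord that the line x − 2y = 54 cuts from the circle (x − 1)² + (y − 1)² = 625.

The distance from (1, 1) to the line is 55/√5, and r² = 625.
Chord = 2√(r² − d²) = 2·√(20) = 4√5.

4√5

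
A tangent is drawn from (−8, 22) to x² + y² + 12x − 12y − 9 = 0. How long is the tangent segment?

√179

With centre O = (−6, 6), |OP|² = 260 and r² = 81.
Power of the point: PT² = |PO|² − r² = 179, so PT = √179.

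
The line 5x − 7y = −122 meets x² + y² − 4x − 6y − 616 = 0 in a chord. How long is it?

5√74

Express y = (122 + 5x)/7 and substitute into the circle:
74x² + 814x − 20424 = 0  ⟹  x² + 11x − 276 = 0
x = 12 or x = −23, giving (12, 26) and (−23, 1).
|(12, 26) − (−23, 1)| = √((35)² + (25)²) = 5√74.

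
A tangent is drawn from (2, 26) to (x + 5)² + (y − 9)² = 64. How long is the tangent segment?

Centre (−5, 9), r² = 64. |PO|² = (7)² + (17)² = 338.
Power of the point: PT² = |PO|² − r² = 274, so PT = √274.

√274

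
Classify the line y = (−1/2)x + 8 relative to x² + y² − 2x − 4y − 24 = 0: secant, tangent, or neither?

secant

Substituting the line into the circle gives 5x² − 32x + 32 = 0.
Δ = 1024 − 640 = 384.
Two real roots: the line is a secant.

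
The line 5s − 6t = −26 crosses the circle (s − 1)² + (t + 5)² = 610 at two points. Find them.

(−22, −14) and (14, 16)

Substitute t = (26 + 5s)/6:
61s² + 488s − 18788 = 0  ⟹  s² + 8s − 308 = 0
s = 14 or s = −22, giving (14, 16) and (−22, −14).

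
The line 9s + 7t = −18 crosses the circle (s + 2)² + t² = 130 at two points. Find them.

(−9, 9) and (5, −9)

Express t = (−18 − 9s)/7 and substitute into the circle:
130s² + 520s − 5850 = 0  ⟹  s² + 4s − 45 = 0
s = 5 or s = −9, giving (5, −9) and (−9, 9).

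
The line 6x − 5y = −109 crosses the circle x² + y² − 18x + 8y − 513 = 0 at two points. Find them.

Substitute y = (109 + 6x)/5:
61x² + 1098x + 3416 = 0  ⟹  x² + 18x + 56 = 0
x = −4 or x = −14, giving (−4, 17) and (−14, 5).

(−14, 5) and (−4, 17)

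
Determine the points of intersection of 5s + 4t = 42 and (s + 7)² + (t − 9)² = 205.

From the line, t = (42 − 5s)/4. Substituting:
41s² + 164s − 2460 = 0  ⟹  s² + 4s − 60 = 0
s = 6 or s = −10, giving (6, 3) and (−10, 23).

(−10, 23) and (6, 3)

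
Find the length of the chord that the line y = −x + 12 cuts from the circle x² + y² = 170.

Express y = −x + 12 and substitute into the circle:
2x² − 24x − 26 = 0  ⟹  x² − 12x − 13 = 0
x = 13 or x = −1, giving (13, −1) and (−1, 13).
Chord length = distance between (13, −1) and (−1, 13) = √392 = 14√2.

14√2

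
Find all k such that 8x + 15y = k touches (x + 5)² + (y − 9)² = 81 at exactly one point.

Tangency holds when the distance from the centre (−5, 9) to the line equals the radius 9:
|8·(−5) + 15·9 − k| / √289 = 9
|k − (95)| = 9·17, so k = 248 or k = −58.

k = −58 or k = 248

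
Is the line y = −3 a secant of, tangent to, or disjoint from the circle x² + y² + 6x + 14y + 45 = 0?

d² = (0·(−3) + 1·(−7) − (−3))² = 16; r² = 13.
Since d² > r², the line lies outside the circle.

disjoint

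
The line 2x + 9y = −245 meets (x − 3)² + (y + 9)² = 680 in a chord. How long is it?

4√85

From the line, y = (−245 − 2x)/9. Substituting:
85x² + 170x − 27455 = 0  ⟹  x² + 2x − 323 = 0
x = 17 or x = −19, giving (17, −31) and (−19, −23).
Chord length = distance between (17, −31) and (−19, −23) = √1360 = 4√85.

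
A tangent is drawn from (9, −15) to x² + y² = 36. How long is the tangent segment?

3√30

The centre is (0, 0) and r = 6. The square of the distance from P to the centre is 81 + 225 = 306.
Power of the point: PT² = |PO|² − r² = 270, so PT = 3√30.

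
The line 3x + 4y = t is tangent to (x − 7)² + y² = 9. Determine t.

t = 6 or t = 36

Tangency holds when the distance from the centre (7, 0) to the line equals the radius 3:
|3·7 + 4·0 − t| / √25 = 3
|t − (21)| = 3·5, so t = 36 or t = 6.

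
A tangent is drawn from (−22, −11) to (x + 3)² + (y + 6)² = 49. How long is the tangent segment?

√337

Centre (−3, −6), r² = 49. |PO|² = (−19)² + (−5)² = 386.
By the tangent–radius right angle, tangent length = √(|PO|² − r²) = √337.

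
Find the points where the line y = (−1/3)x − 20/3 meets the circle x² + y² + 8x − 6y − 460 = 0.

Substitute y = (−20 − x)/3:
10x² + 130x − 3380 = 0  ⟹  x² + 13x − 338 = 0
x = 13 or x = −26, giving (13, −11) and (−26, 2).

(−26, 2) and (13, −11)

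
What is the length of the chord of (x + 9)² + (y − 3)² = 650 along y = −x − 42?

2√2

From the line, y = −x − 42. Substituting:
2x² + 108x + 1456 = 0  ⟹  x² + 54x + 728 = 0
x = −26 or x = −28, giving (−26, −16) and (−28, −14).
|(−26, −16) − (−28, −14)| = √((2)² + (−2)²) = 2√2.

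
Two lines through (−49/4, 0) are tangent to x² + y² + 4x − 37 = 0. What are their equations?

A line y − (0) = m(x − (−49/4)) is tangent when its distance from (−2, 0) is √41:
[m·(41/4) − (0)]² = 41(m² + 1)
25m² − 16 = 0, so m = −4/5 or m = 4/5.
Through (−49/4, 0) these give 4x + 5y = −49 and 4x − 5y = −49.

4x + 5y = −49 and 4x − 5y = −49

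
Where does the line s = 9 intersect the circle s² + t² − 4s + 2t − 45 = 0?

(9, −2) and (9, 0)

The line gives s = 9. Substituting into the circle:
t² + 2t = 0
t = 0 or t = −2, giving (9, 0) and (9, −2).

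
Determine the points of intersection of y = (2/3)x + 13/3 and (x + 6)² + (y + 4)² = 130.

From the line, y = (13 + 2x)/3. Substituting:
13x² + 208x − 221 = 0  ⟹  x² + 16x − 17 = 0
x = 1 or x = −17, giving (1, 5) and (−17, −7).

(−17, −7) and (1, 5)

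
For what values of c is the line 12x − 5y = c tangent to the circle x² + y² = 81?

For a tangent, require d(centre, line) = r = 9.
|12·0 − 5·0 − c| / √169 = 9
|c| = 9·13, so c = 117 or c = −117.

c = −117 or c = 117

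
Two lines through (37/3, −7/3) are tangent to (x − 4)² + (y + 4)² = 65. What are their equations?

Write the tangent as mx − y + (−7/3 − m·(37/3)) = 0 and set its distance from the centre to √65:
(−25/3m − (−5/3))² = 65(m² + 1)
4m² − 25m − 56 = 0, so m = 8 or m = −7/4.
Through (37/3, −7/3) these give 8x − y = 101 and 7x + 4y = 77.

8x − y = 101 and 7x + 4y = 77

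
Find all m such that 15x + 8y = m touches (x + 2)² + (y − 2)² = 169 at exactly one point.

m = −235 or m = 207

The line touches the circle iff its distance from (−2, 2) is 13:
|15·(−2) + 8·2 − m| / √289 = 13
|m − (−14)| = 13·17, so m = 207 or m = −235.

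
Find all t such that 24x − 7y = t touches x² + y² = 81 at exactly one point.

t = −225 or t = 225

The line touches the circle iff its distance from (0, 0) is 9:
|24·0 − 7·0 − t| / √625 = 9
|t| = 9·25, so t = 225 or t = −225.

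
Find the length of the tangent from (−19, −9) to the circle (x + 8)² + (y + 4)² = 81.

With centre O = (−8, −4), |OP|² = 146 and r² = 81.
The tangent meets the radius at right angles, so tangent² = |PO|² − r² = 146 − 81 = 65.

√65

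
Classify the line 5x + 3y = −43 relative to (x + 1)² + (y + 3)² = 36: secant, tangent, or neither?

Substituting the line into the circle gives 34x² + 358x + 841 = 0.
Discriminant = (358)² − 4·34·(841) = 13788 > 0.
Two real roots: the line is a secant.

secant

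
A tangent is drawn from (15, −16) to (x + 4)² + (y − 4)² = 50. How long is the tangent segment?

With centre O = (−4, 4), |OP|² = 761 and r² = 50.
The tangent meets the radius at right angles, so tangent² = |PO|² − r² = 761 − 50 = 711.

3√79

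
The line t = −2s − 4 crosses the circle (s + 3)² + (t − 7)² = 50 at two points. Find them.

From the line, t = −2s − 4. Substituting:
5s² + 50s + 80 = 0  ⟹  s² + 10s + 16 = 0
s = −2 or s = −8, giving (−2, 0) and (−8, 12).

(−8, 12) and (−2, 0)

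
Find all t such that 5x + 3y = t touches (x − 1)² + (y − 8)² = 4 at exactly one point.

t = 29 ± 2√34

Tangency holds when the distance from the centre (1, 8) to the line equals the radius 2:
|5·1 + 3·8 − t| / √34 = 2
|t − (29)| = 2√34.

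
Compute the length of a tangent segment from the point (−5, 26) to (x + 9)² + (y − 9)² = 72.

With centre O = (−9, 9), |OP|² = 305 and r² = 72.
By the tangent–radius right angle, tangent length = √(|PO|² − r²) = √233.

√233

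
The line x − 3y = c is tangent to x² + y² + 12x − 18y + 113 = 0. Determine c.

For a tangent, require d(centre, line) = r = 2.
|1·(−6) − 3·9 − c| / √10 = 2
|c − (−33)| = 2√10.

c = −33 ± 2√10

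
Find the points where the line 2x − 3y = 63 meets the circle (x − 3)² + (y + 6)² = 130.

Substitute y = (−63 + 2x)/3:
13x² − 234x + 936 = 0  ⟹  x² − 18x + 72 = 0
x = 12 or x = 6, giving (12, −13) and (6, −17).

(6, −17) and (12, −13)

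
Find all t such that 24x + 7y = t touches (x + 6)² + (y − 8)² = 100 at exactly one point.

t = −338 or t = 162

Tangency holds when the distance from the centre (−6, 8) to the line equals the radius 10:
|24·(−6) + 7·8 − t| / √625 = 10
|t − (−88)| = 10·25, so t = 162 or t = −338.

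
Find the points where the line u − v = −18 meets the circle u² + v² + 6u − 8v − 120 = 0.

From the line, v = u + 18. Substituting:
2u² + 34u + 60 = 0  ⟹  u² + 17u + 30 = 0
u = −2 or u = −15, giving (−2, 16) and (−15, 3).

(−15, 3) and (−2, 16)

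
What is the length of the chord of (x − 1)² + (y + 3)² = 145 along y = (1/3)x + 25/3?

Express y = (25 + x)/3 and substitute into the circle:
10x² + 50x − 140 = 0  ⟹  x² + 5x − 14 = 0
x = 2 or x = −7, giving (2, 9) and (−7, 6).
|(2, 9) − (−7, 6)| = √((9)² + (3)²) = 3√10.

3√10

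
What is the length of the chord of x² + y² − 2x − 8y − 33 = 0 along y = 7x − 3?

Centre (1, 4), r² = 50. Perpendicular distance d from centre to line = |0| / √50 = 0/√50.
Half the chord is √(r² − d²) = √(50), so the full chord is 10√2.

10√2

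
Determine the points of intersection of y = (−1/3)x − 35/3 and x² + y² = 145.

(−8, −9) and (1, −12)

Express y = (−35 − x)/3 and substitute into the circle:
10x² + 70x − 80 = 0  ⟹  x² + 7x − 8 = 0
x = 1 or x = −8, giving (1, −12) and (−8, −9).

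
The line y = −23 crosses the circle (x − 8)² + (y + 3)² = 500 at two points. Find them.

Substitute y = −23:
x² − 16x − 36 = 0
x = 18 or x = −2, giving (18, −23) and (−2, −23).

(−2, −23) and (18, −23)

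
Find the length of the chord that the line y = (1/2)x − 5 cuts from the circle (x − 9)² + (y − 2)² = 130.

10√5

Express y = (−10 + x)/2 and substitute into the circle:
5x² − 100x = 0  ⟹  x² − 20x = 0
x = 20 or x = 0, giving (20, 5) and (0, −5).
Chord length = distance between (20, 5) and (0, −5) = √500 = 10√5.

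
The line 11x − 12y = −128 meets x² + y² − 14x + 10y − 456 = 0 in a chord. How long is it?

Substitute y = (128 + 11x)/12:
265x² + 2120x − 33920 = 0  ⟹  x² + 8x − 128 = 0
x = 8 or x = −16, giving (8, 18) and (−16, −4).
|(8, 18) − (−16, −4)| = √((24)² + (22)²) = 2√265.

2√265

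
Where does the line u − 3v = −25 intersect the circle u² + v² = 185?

(−13, 4) and (8, 11)

From the line, v = (25 + u)/3. Substituting:
10u² + 50u − 1040 = 0  ⟹  u² + 5u − 104 = 0
u = 8 or u = −13, giving (8, 11) and (−13, 4).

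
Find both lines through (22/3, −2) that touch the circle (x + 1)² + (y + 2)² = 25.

Write the tangent as mx − y + (−2 − m·(22/3)) = 0 and set its distance from the centre to 5:
[m·(−25/3) − (0)]² = 25(m² + 1)
16m² − 9 = 0, so m = 3/4 or m = −3/4.
Through (22/3, −2) these give 3x − 4y = 30 and 3x + 4y = 14.

3x − 4y = 30 and 3x + 4y = 14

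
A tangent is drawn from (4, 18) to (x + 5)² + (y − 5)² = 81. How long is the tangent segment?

The centre is (−5, 5) and r = 9. The square of the distance from P to the centre is 81 + 169 = 250.
By the tangent–radius right angle, tangent length = √(|PO|² − r²) = √169 = 13.

13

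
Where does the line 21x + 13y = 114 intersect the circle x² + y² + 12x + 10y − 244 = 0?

(−2, 12) and (11, −9)

From the line, y = (114 − 21x)/13. Substituting:
610x² − 5490x − 13420 = 0  ⟹  x² − 9x − 22 = 0
x = 11 or x = −2, giving (11, −9) and (−2, 12).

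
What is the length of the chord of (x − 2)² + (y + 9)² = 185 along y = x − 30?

3√2

Substitute y = x − 30:
2x² − 46x + 260 = 0  ⟹  x² − 23x + 130 = 0
x = 13 or x = 10, giving (13, −17) and (10, −20).
Chord length = distance between (13, −17) and (10, −20) = √18 = 3√2.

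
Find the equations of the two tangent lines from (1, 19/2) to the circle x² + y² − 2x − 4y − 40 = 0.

x − 2y = −18 and x + 2y = 20

Write the tangent as mx − y + (19/2 − m·(1)) = 0 and set its distance from the centre to 3√5:
[m·(0) − (−15/2)]² = 45(m² + 1)
4m² − 1 = 0, so m = 1/2 or m = −1/2.
Through (1, 19/2) these give x − 2y = −18 and x + 2y = 20.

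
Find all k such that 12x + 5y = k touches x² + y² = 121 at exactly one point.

Tangency holds when the distance from the centre (0, 0) to the line equals the radius 11:
|12·0 + 5·0 − k| / √169 = 11
|k| = 11·13, so k = 143 or k = −143.

k = −143 or k = 143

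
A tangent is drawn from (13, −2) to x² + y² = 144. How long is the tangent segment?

√29

The centre is (0, 0) and r = 12. The square of the distance from P to the centre is 169 + 4 = 173.
Power of the point: PT² = |PO|² − r² = 29, so PT = √29.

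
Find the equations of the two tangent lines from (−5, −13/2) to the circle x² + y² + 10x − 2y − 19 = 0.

x + 2y = −18 and x − 2y = 8

Write the tangent as mx − y + (−13/2 − m·(−5)) = 0 and set its distance from the centre to 3√5:
(0m − (15/2))² = 45(m² + 1)
4m² − 1 = 0, so m = −1/2 or m = 1/2.
Through (−5, −13/2) these give x + 2y = −18 and x − 2y = 8.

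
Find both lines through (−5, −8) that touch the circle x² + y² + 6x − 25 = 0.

A line y − (−8) = m(x − (−5)) is tangent when its distance from (−3, 0) is √34:
(2m − (8))² = 34(m² + 1)
15m² + 16m − 15 = 0, so m = −5/3 or m = 3/5.
With m = −5/3: 5x + 3y = −49. With m = 3/5: 3x − 5y = 25.

5x + 3y = −49 and 3x − 5y = 25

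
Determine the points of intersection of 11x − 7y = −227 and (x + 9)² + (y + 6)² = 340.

(−27, −10) and (−13, 12)

Substitute y = (227 + 11x)/7:
170x² + 6800x + 59670 = 0  ⟹  x² + 40x + 351 = 0
x = −13 or x = −27, giving (−13, 12) and (−27, −10).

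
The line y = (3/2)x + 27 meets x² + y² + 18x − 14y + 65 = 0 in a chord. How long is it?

The distance from (−9, 7) to the line is 13/√13, and r² = 65.
Chord = 2√(r² − d²) = 2·√(52) = 4√13.

4√13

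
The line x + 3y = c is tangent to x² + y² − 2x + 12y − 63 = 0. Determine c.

The line touches the circle iff its distance from (1, −6) is 10:
|1·1 + 3·(−6) − c| / √10 = 10
|c − (−17)| = 10√10.

c = −17 ± 10√10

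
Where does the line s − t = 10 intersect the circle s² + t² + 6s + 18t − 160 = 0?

Express t = s − 10 and substitute into the circle:
2s² + 4s − 240 = 0  ⟹  s² + 2s − 120 = 0
s = 10 or s = −12, giving (10, 0) and (−12, −22).

(−12, −22) and (10, 0)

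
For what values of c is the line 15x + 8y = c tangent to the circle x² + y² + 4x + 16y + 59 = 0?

c = −145 or c = −43

The line touches the circle iff its distance from (−2, −8) is 3:
|15·(−2) + 8·(−8) − c| / √289 = 3
|c − (−94)| = 3·17, so c = −43 or c = −145.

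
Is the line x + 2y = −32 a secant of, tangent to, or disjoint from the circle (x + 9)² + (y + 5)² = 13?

disjoint

Substituting the line into the circle gives 5x² + 116x + 756 = 0.
Δ = 13456 − 15120 = −1664.
No real roots: the line does not meet the circle.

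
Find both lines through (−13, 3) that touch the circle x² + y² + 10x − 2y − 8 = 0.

5x + 3y = −56 and 3x − 5y = −54

A line y − (3) = m(x − (−13)) is tangent when its distance from (−5, 1) is √34:
[m·(8) − (−2)]² = 34(m² + 1)
15m² + 16m − 15 = 0, so m = −5/3 or m = 3/5.
With m = −5/3: 5x + 3y = −56. With m = 3/5: 3x − 5y = −54.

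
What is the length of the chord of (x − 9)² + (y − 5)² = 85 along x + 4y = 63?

The distance from (9, 5) to the line is 34/√17, and r² = 85.
Half the chord is √(r² − d²) = √(17), so the full chord is 2√17.

2√17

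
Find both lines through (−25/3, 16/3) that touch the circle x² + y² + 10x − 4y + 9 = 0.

Let a tangent through (−25/3, 16/3) have slope m. Its distance from (−5, 2) must equal 2√5:
(10/3m − (−10/3))² = 20(m² + 1)
2m² − 5m + 2 = 0, so m = 1/2 or m = 2.
With m = 1/2: x − 2y = −19. With m = 2: 2x − y = −22.

x − 2y = −19 and 2x − y = −22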